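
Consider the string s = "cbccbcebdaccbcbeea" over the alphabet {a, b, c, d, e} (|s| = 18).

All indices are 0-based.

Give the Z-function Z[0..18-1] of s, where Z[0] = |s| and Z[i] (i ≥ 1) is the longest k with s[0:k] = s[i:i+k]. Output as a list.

Z[0]=18
i=1: fresh scan; Z[1]=0
i=2: fresh scan; Z[2]=1 grow→box=[2,3)
i=3: fresh scan; Z[3]=3 grow→box=[3,6)
i=4: min(r-i=2, Z[1]=0)=0; Z[4]=0
i=5: min(r-i=1, Z[2]=1)=1; Z[5]=1
i=6: fresh scan; Z[6]=0
i=7: fresh scan; Z[7]=0
i=8: fresh scan; Z[8]=0
i=9: fresh scan; Z[9]=0
i=10: fresh scan; Z[10]=1 grow→box=[10,11)
i=11: fresh scan; Z[11]=3 grow→box=[11,14)
i=12: min(r-i=2, Z[1]=0)=0; Z[12]=0
i=13: min(r-i=1, Z[2]=1)=1; Z[13]=2 grow→box=[13,15)
i=14: min(r-i=1, Z[1]=0)=0; Z[14]=0
i=15: fresh scan; Z[15]=0
i=16: fresh scan; Z[16]=0
i=17: fresh scan; Z[17]=0

[18, 0, 1, 3, 0, 1, 0, 0, 0, 0, 1, 3, 0, 2, 0, 0, 0, 0]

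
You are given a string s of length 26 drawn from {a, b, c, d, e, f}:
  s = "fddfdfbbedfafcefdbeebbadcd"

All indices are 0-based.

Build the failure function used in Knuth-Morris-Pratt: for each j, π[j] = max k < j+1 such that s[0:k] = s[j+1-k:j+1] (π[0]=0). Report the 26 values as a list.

π[0] = 0
j=1 s[j]='d': π[1]=0 (border '')
j=2 s[j]='d': π[2]=0 (border '')
j=3 s[j]='f': π[3]=1 (border 'f')
j=4 s[j]='d': π[4]=2 (border 'fd')
j=5 s[j]='f': k: 2→0; π[5]=1 (border 'f')
j=6 s[j]='b': k: 1→0; π[6]=0 (border '')
j=7 s[j]='b': π[7]=0 (border '')
j=8 s[j]='e': π[8]=0 (border '')
j=9 s[j]='d': π[9]=0 (border '')
j=10 s[j]='f': π[10]=1 (border 'f')
j=11 s[j]='a': k: 1→0; π[11]=0 (border '')
j=12 s[j]='f': π[12]=1 (border 'f')
j=13 s[j]='c': k: 1→0; π[13]=0 (border '')
j=14 s[j]='e': π[14]=0 (border '')
j=15 s[j]='f': π[15]=1 (border 'f')
j=16 s[j]='d': π[16]=2 (border 'fd')
j=17 s[j]='b': k: 2→0; π[17]=0 (border '')
j=18 s[j]='e': π[18]=0 (border '')
j=19 s[j]='e': π[19]=0 (border '')
j=20 s[j]='b': π[20]=0 (border '')
j=21 s[j]='b': π[21]=0 (border '')
j=22 s[j]='a': π[22]=0 (border '')
j=23 s[j]='d': π[23]=0 (border '')
j=24 s[j]='c': π[24]=0 (border '')
j=25 s[j]='d': π[25]=0 (border '')

[0, 0, 0, 1, 2, 1, 0, 0, 0, 0, 1, 0, 1, 0, 0, 1, 2, 0, 0, 0, 0, 0, 0, 0, 0, 0]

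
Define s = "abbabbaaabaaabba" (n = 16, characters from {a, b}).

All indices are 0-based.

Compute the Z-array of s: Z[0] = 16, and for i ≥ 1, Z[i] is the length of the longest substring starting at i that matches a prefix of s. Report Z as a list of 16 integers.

Z[0]=16
i=1: outside box; Z[1]=0
i=2: outside box; Z[2]=0
i=3: outside box; Z[3]=4 extend→box=[3,7)
i=4: min(r-i=3, Z[1]=0)=0; Z[4]=0
i=5: min(r-i=2, Z[2]=0)=0; Z[5]=0
i=6: min(r-i=1, Z[3]=4)=1; Z[6]=1
i=7: outside box; Z[7]=1 extend→box=[7,8)
i=8: outside box; Z[8]=2 extend→box=[8,10)
i=9: min(r-i=1, Z[1]=0)=0; Z[9]=0
i=10: outside box; Z[10]=1 extend→box=[10,11)
i=11: outside box; Z[11]=1 extend→box=[11,12)
i=12: outside box; Z[12]=4 extend→box=[12,16)
i=13: min(r-i=3, Z[1]=0)=0; Z[13]=0
i=14: min(r-i=2, Z[2]=0)=0; Z[14]=0
i=15: min(r-i=1, Z[3]=4)=1; Z[15]=1

[16, 0, 0, 4, 0, 0, 1, 1, 2, 0, 1, 1, 4, 0, 0, 1]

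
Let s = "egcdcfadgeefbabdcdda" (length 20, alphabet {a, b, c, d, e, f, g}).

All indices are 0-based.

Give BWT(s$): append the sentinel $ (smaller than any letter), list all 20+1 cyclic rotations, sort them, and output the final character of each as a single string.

rank  rotation               last
    0  $egcdcfadgeefbabdcdda  a
    1  a$egcdcfadgeefbabdcdd  d
    2  abdcdda$egcdcfadgeefb  b
    3  adgeefbabdcdda$egcdcf  f
    4  babdcdda$egcdcfadgeef  f
    5  bdcdda$egcdcfadgeefba  a
    6  cdcfadgeefbabdcdda$eg  g
    7  cdda$egcdcfadgeefbabd  d
    8  cfadgeefbabdcdda$egcd  d
    9  da$egcdcfadgeefbabdcd  d
   10  dcdda$egcdcfadgeefbab  b
   11  dcfadgeefbabdcdda$egc  c
   12  dda$egcdcfadgeefbabdc  c
   13  dgeefbabdcdda$egcdcfa  a
   14  eefbabdcdda$egcdcfadg  g
   15  efbabdcdda$egcdcfadge  e
   16  egcdcfadgeefbabdcdda$  $
   17  fadgeefbabdcdda$egcdc  c
   18  fbabdcdda$egcdcfadgee  e
   19  gcdcfadgeefbabdcdda$e  e
   20  geefbabdcdda$egcdcfad  d

adbffagdddbccage$ceed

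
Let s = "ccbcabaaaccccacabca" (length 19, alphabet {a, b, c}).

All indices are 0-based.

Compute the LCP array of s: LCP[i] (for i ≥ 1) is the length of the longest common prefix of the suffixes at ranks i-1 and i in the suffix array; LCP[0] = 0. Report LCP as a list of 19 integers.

[0, 1, 2, 1, 2, 1, 2, 0, 1, 3, 0, 2, 3, 2, 1, 1, 2, 2, 3]

sorted suffixes:
  #0 SA[0]=18  'a'
  #1 SA[1]=6  'aaaccccacabca'
  #2 SA[2]=7  'aaccccacabca'
  #3 SA[3]=4  'abaaaccccacabca'
  #4 SA[4]=15  'abca'
  #5 SA[5]=13  'acabca'
  #6 SA[6]=8  'accccacabca'
  #7 SA[7]=5  'baaaccccacabca'
  #8 SA[8]=16  'bca'
  #9 SA[9]=2  'bcabaaaccccacabca'
  #10 SA[10]=17  'ca'
  #11 SA[11]=3  'cabaaaccccacabca'
  #12 SA[12]=14  'cabca'
  #13 SA[13]=12  'cacabca'
  #14 SA[14]=1  'cbcabaaaccccacabca'
  #15 SA[15]=11  'ccacabca'
  #16 SA[16]=0  'ccbcabaaaccccacabca'
  #17 SA[17]=10  'cccacabca'
  #18 SA[18]=9  'ccccacabca'

SA = [18, 6, 7, 4, 15, 13, 8, 5, 16, 2, 17, 3, 14, 12, 1, 11, 0, 10, 9]
[i] adj suffixes → lcp
  [1] 18/6 → 1 ('a')
  [2] 6/7 → 2 ('aa')
  [3] 7/4 → 1 ('a')
  [4] 4/15 → 2 ('ab')
  [5] 15/13 → 1 ('a')
  [6] 13/8 → 2 ('ac')
  [7] 8/5 → 0 ('')
  [8] 5/16 → 1 ('b')
  [9] 16/2 → 3 ('bca')
  [10] 2/17 → 0 ('')
  [11] 17/3 → 2 ('ca')
  [12] 3/14 → 3 ('cab')
  [13] 14/12 → 2 ('ca')
  [14] 12/1 → 1 ('c')
  [15] 1/11 → 1 ('c')
  [16] 11/0 → 2 ('cc')
  [17] 0/10 → 2 ('cc')
  [18] 10/9 → 3 ('ccc')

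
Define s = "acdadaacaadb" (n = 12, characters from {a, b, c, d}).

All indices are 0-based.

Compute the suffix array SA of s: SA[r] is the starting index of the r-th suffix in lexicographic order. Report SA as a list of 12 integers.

[5, 8, 6, 0, 3, 9, 11, 7, 1, 4, 2, 10]

sorted suffixes:
  #0 SA[0]=5  'aacaadb'
  #1 SA[1]=8  'aadb'
  #2 SA[2]=6  'acaadb'
  #3 SA[3]=0  'acdadaacaadb'
  #4 SA[4]=3  'adaacaadb'
  #5 SA[5]=9  'adb'
  #6 SA[6]=11  'b'
  #7 SA[7]=7  'caadb'
  #8 SA[8]=1  'cdadaacaadb'
  #9 SA[9]=4  'daacaadb'
  #10 SA[10]=2  'dadaacaadb'
  #11 SA[11]=10  'db'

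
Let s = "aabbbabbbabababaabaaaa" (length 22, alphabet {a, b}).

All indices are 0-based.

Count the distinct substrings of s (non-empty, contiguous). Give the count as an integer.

sorted suffixes:
  #0 SA[0]=21  'a'
  #1 SA[1]=20  'aa'
  #2 SA[2]=19  'aaa'
  #3 SA[3]=18  'aaaa'
  #4 SA[4]=15  'aabaaaa'
  #5 SA[5]=0  'aabbbabbbabababaabaaaa'
  #6 SA[6]=16  'abaaaa'
  #7 SA[7]=13  'abaabaaaa'
  #8 SA[8]=11  'ababaabaaaa'
  #9 SA[9]=9  'abababaabaaaa'
  #10 SA[10]=5  'abbbabababaabaaaa'
  #11 SA[11]=1  'abbbabbbabababaabaaaa'
  #12 SA[12]=17  'baaaa'
  #13 SA[13]=14  'baabaaaa'
  #14 SA[14]=12  'babaabaaaa'
  #15 SA[15]=10  'bababaabaaaa'
  #16 SA[16]=8  'babababaabaaaa'
  #17 SA[17]=4  'babbbabababaabaaaa'
  #18 SA[18]=7  'bbabababaabaaaa'
  #19 SA[19]=3  'bbabbbabababaabaaaa'
  #20 SA[20]=6  'bbbabababaabaaaa'
  #21 SA[21]=2  'bbbabbbabababaabaaaa'

SA = [21, 20, 19, 18, 15, 0, 16, 13, 11, 9, 5, 1, 17, 14, 12, 10, 8, 4, 7, 3, 6, 2]
[i] adj suffixes → lcp
  [1] 21/20 → 1 ('a')
  [2] 20/19 → 2 ('aa')
  [3] 19/18 → 3 ('aaa')
  [4] 18/15 → 2 ('aa')
  [5] 15/0 → 3 ('aab')
  [6] 0/16 → 1 ('a')
  [7] 16/13 → 4 ('abaa')
  [8] 13/11 → 3 ('aba')
  [9] 11/9 → 5 ('ababa')
  [10] 9/5 → 2 ('ab')
  [11] 5/1 → 6 ('abbbab')
  [12] 1/17 → 0 ('')
  [13] 17/14 → 3 ('baa')
  [14] 14/12 → 2 ('ba')
  [15] 12/10 → 4 ('baba')
  [16] 10/8 → 6 ('bababa')
  [17] 8/4 → 3 ('bab')
  [18] 4/7 → 1 ('b')
  [19] 7/3 → 4 ('bbab')
  [20] 3/6 → 2 ('bb')
  [21] 6/2 → 5 ('bbbab')

n(n+1)/2 = 22·23/2 = 253
Σ LCP = 0 + 1 + 2 + 3 + 2 + 3 + 1 + 4 + 3 + 5 + 2 + 6 + 0 + 3 + 2 + 4 + 6 + 3 + 1 + 4 + 2 + 5 = 62
distinct = 253 − 62 = 191

191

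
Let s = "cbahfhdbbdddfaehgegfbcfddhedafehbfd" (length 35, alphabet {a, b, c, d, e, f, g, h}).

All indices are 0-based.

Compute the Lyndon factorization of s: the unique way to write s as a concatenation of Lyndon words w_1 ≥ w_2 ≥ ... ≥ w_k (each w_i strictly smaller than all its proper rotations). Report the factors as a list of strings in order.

["c", "b", "ahfhdbbdddf", "aehgegfbcfddhedafehbfd"]

emit factor 1: 'c' (i=0, period=1)
emit factor 2: 'b' (i=1, period=1)
emit factor 3: 'ahfhdbbdddf' (i=2, period=11)
emit factor 4: 'aehgegfbcfddhedafehbfd' (i=13, period=22)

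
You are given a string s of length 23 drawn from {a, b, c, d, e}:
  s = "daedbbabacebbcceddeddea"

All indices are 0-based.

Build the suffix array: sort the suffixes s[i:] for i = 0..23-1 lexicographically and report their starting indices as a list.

[22, 6, 8, 1, 5, 7, 4, 11, 12, 13, 9, 14, 0, 3, 19, 16, 20, 17, 21, 10, 2, 18, 15]

rank | idx | suffix
   0 |  22 | a
   1 |   6 | abacebbcceddeddea
   2 |   8 | acebbcceddeddea
   3 |   1 | aedbbabacebbcceddeddea
   4 |   5 | babacebbcceddeddea
   5 |   7 | bacebbcceddeddea
   6 |   4 | bbabacebbcceddeddea
   7 |  11 | bbcceddeddea
   8 |  12 | bcceddeddea
   9 |  13 | cceddeddea
  10 |   9 | cebbcceddeddea
  11 |  14 | ceddeddea
  12 |   0 | daedbbabacebbcceddeddea
  13 |   3 | dbbabacebbcceddeddea
  14 |  19 | ddea
  15 |  16 | ddeddea
  16 |  20 | dea
  17 |  17 | deddea
  18 |  21 | ea
  19 |  10 | ebbcceddeddea
  20 |   2 | edbbabacebbcceddeddea
  21 |  18 | eddea
  22 |  15 | eddeddea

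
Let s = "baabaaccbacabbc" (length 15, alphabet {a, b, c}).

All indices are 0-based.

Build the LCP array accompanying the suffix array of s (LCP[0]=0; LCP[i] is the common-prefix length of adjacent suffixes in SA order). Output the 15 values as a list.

[0, 2, 1, 2, 1, 2, 0, 3, 2, 1, 1, 0, 1, 1, 1]

rank | idx | suffix
   0 |   1 | aabaaccbacabbc
   1 |   4 | aaccbacabbc
   2 |   2 | abaaccbacabbc
   3 |  11 | abbc
   4 |   9 | acabbc
   5 |   5 | accbacabbc
   6 |   0 | baabaaccbacabbc
   7 |   3 | baaccbacabbc
   8 |   8 | bacabbc
   9 |  12 | bbc
  10 |  13 | bc
  11 |  14 | c
  12 |  10 | cabbc
  13 |   7 | cbacabbc
  14 |   6 | ccbacabbc

SA = [1, 4, 2, 11, 9, 5, 0, 3, 8, 12, 13, 14, 10, 7, 6]
[i] adj suffixes → lcp
  [1] 1/4 → 2 ('aa')
  [2] 4/2 → 1 ('a')
  [3] 2/11 → 2 ('ab')
  [4] 11/9 → 1 ('a')
  [5] 9/5 → 2 ('ac')
  [6] 5/0 → 0 ('')
  [7] 0/3 → 3 ('baa')
  [8] 3/8 → 2 ('ba')
  [9] 8/12 → 1 ('b')
  [10] 12/13 → 1 ('b')
  [11] 13/14 → 0 ('')
  [12] 14/10 → 1 ('c')
  [13] 10/7 → 1 ('c')
  [14] 7/6 → 1 ('c')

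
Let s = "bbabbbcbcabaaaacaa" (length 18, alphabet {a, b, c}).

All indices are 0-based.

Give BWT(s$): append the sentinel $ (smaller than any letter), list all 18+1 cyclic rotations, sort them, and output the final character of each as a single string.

rank  rotation             last
    0  $bbabbbcbcabaaaacaa  a
    1  a$bbabbbcbcabaaaaca  a
    2  aa$bbabbbcbcabaaaac  c
    3  aaaacaa$bbabbbcbcab  b
    4  aaacaa$bbabbbcbcaba  a
    5  aacaa$bbabbbcbcabaa  a
    6  abaaaacaa$bbabbbcbc  c
    7  abbbcbcabaaaacaa$bb  b
    8  acaa$bbabbbcbcabaaa  a
    9  baaaacaa$bbabbbcbca  a
   10  babbbcbcabaaaacaa$b  b
   11  bbabbbcbcabaaaacaa$  $
   12  bbbcbcabaaaacaa$bba  a
   13  bbcbcabaaaacaa$bbab  b
   14  bcabaaaacaa$bbabbbc  c
   15  bcbcabaaaacaa$bbabb  b
   16  caa$bbabbbcbcabaaaa  a
   17  cabaaaacaa$bbabbbcb  b
   18  cbcabaaaacaa$bbabbb  b

aacbaacbaab$abcbabb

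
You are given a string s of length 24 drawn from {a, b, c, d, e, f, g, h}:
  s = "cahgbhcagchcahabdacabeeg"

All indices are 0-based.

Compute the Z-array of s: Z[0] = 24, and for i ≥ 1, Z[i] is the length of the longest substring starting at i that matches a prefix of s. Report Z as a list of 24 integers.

[24, 0, 0, 0, 0, 0, 2, 0, 0, 1, 0, 3, 0, 0, 0, 0, 0, 0, 2, 0, 0, 0, 0, 0]

Z[0]=24
i=1: i≥r, start 0; Z[1]=0
i=2: i≥r, start 0; Z[2]=0
i=3: i≥r, start 0; Z[3]=0
i=4: i≥r, start 0; Z[4]=0
i=5: i≥r, start 0; Z[5]=0
i=6: i≥r, start 0; Z[6]=2 scan→box=[6,8)
i=7: min(r-i=1, Z[1]=0)=0; Z[7]=0
i=8: i≥r, start 0; Z[8]=0
i=9: i≥r, start 0; Z[9]=1 scan→box=[9,10)
i=10: i≥r, start 0; Z[10]=0
i=11: i≥r, start 0; Z[11]=3 scan→box=[11,14)
i=12: min(r-i=2, Z[1]=0)=0; Z[12]=0
i=13: min(r-i=1, Z[2]=0)=0; Z[13]=0
i=14: i≥r, start 0; Z[14]=0
i=15: i≥r, start 0; Z[15]=0
i=16: i≥r, start 0; Z[16]=0
i=17: i≥r, start 0; Z[17]=0
i=18: i≥r, start 0; Z[18]=2 scan→box=[18,20)
i=19: min(r-i=1, Z[1]=0)=0; Z[19]=0
i=20: i≥r, start 0; Z[20]=0
i=21: i≥r, start 0; Z[21]=0
i=22: i≥r, start 0; Z[22]=0
i=23: i≥r, start 0; Z[23]=0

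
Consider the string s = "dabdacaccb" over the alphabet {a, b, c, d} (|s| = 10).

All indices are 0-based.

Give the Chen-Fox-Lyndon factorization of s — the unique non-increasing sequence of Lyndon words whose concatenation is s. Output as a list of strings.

["d", "abdacaccb"]

emit factor 1: 'd' (i=0, period=1)
emit factor 2: 'abdacaccb' (i=1, period=9)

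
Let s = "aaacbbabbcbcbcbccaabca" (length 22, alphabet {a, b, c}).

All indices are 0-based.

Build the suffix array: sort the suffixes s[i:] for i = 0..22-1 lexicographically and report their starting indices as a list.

[21, 0, 17, 1, 6, 18, 2, 5, 4, 7, 19, 8, 10, 12, 14, 20, 16, 3, 9, 11, 13, 15]

rank | idx | suffix
   0 |  21 | a
   1 |   0 | aaacbbabbcbcbcbccaabca
   2 |  17 | aabca
   3 |   1 | aacbbabbcbcbcbccaabca
   4 |   6 | abbcbcbcbccaabca
   5 |  18 | abca
   6 |   2 | acbbabbcbcbcbccaabca
   7 |   5 | babbcbcbcbccaabca
   8 |   4 | bbabbcbcbcbccaabca
   9 |   7 | bbcbcbcbccaabca
  10 |  19 | bca
  11 |   8 | bcbcbcbccaabca
  12 |  10 | bcbcbccaabca
  13 |  12 | bcbccaabca
  14 |  14 | bccaabca
  15 |  20 | ca
  16 |  16 | caabca
  17 |   3 | cbbabbcbcbcbccaabca
  18 |   9 | cbcbcbccaabca
  19 |  11 | cbcbccaabca
  20 |  13 | cbccaabca
  21 |  15 | ccaabca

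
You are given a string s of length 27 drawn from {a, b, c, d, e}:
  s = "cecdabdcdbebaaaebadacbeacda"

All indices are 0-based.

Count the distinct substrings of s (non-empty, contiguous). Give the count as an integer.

345

sorted suffixes:
  #0 SA[0]=26  'a'
  #1 SA[1]=12  'aaaebadacbeacda'
  #2 SA[2]=13  'aaebadacbeacda'
  #3 SA[3]=4  'abdcdbebaaaebadacbeacda'
  #4 SA[4]=19  'acbeacda'
  #5 SA[5]=23  'acda'
  #6 SA[6]=17  'adacbeacda'
  #7 SA[7]=14  'aebadacbeacda'
  #8 SA[8]=11  'baaaebadacbeacda'
  #9 SA[9]=16  'badacbeacda'
  #10 SA[10]=5  'bdcdbebaaaebadacbeacda'
  #11 SA[11]=21  'beacda'
  #12 SA[12]=9  'bebaaaebadacbeacda'
  #13 SA[13]=20  'cbeacda'
  #14 SA[14]=24  'cda'
  #15 SA[15]=2  'cdabdcdbebaaaebadacbeacda'
  #16 SA[16]=7  'cdbebaaaebadacbeacda'
  #17 SA[17]=0  'cecdabdcdbebaaaebadacbeacda'
  #18 SA[18]=25  'da'
  #19 SA[19]=3  'dabdcdbebaaaebadacbeacda'
  #20 SA[20]=18  'dacbeacda'
  #21 SA[21]=8  'dbebaaaebadacbeacda'
  #22 SA[22]=6  'dcdbebaaaebadacbeacda'
  #23 SA[23]=22  'eacda'
  #24 SA[24]=10  'ebaaaebadacbeacda'
  #25 SA[25]=15  'ebadacbeacda'
  #26 SA[26]=1  'ecdabdcdbebaaaebadacbeacda'

SA = [26, 12, 13, 4, 19, 23, 17, 14, 11, 16, 5, 21, 9, 20, 24, 2, 7, 0, 25, 3, 18, 8, 6, 22, 10, 15, 1]
rank  pair      lcp
   1  s[26:],s[12:]  1  'a'
   2  s[12:],s[13:]  2  'aa'
   3  s[13:],s[4:]  1  'a'
   4  s[4:],s[19:]  1  'a'
   5  s[19:],s[23:]  2  'ac'
   6  s[23:],s[17:]  1  'a'
   7  s[17:],s[14:]  1  'a'
   8  s[14:],s[11:]  0  ''
   9  s[11:],s[16:]  2  'ba'
  10  s[16:],s[5:]  1  'b'
  11  s[5:],s[21:]  1  'b'
  12  s[21:],s[9:]  2  'be'
  13  s[9:],s[20:]  0  ''
  14  s[20:],s[24:]  1  'c'
  15  s[24:],s[2:]  3  'cda'
  16  s[2:],s[7:]  2  'cd'
  17  s[7:],s[0:]  1  'c'
  18  s[0:],s[25:]  0  ''
  19  s[25:],s[3:]  2  'da'
  20  s[3:],s[18:]  2  'da'
  21  s[18:],s[8:]  1  'd'
  22  s[8:],s[6:]  1  'd'
  23  s[6:],s[22:]  0  ''
  24  s[22:],s[10:]  1  'e'
  25  s[10:],s[15:]  3  'eba'
  26  s[15:],s[1:]  1  'e'

n(n+1)/2 = 27·28/2 = 378
Σ LCP = 0 + 1 + 2 + 1 + 1 + 2 + 1 + 1 + 0 + 2 + 1 + 1 + 2 + 0 + 1 + 3 + 2 + 1 + 0 + 2 + 2 + 1 + 1 + 0 + 1 + 3 + 1 = 33
distinct = 378 − 33 = 345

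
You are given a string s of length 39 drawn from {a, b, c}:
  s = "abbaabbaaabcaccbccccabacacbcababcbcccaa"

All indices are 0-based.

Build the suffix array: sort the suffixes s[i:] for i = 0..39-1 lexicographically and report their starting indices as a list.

sorted suffixes:
  #0 SA[0]=38  'a'
  #1 SA[1]=37  'aa'
  #2 SA[2]=7  'aaabcaccbccccabacacbcababcbcccaa'
  #3 SA[3]=3  'aabbaaabcaccbccccabacacbcababcbcccaa'
  #4 SA[4]=8  'aabcaccbccccabacacbcababcbcccaa'
  #5 SA[5]=28  'ababcbcccaa'
  #6 SA[6]=20  'abacacbcababcbcccaa'
  #7 SA[7]=4  'abbaaabcaccbccccabacacbcababcbcccaa'
  #8 SA[8]=0  'abbaabbaaabcaccbccccabacacbcababcbcccaa'
  #9 SA[9]=9  'abcaccbccccabacacbcababcbcccaa'
  #10 SA[10]=30  'abcbcccaa'
  #11 SA[11]=22  'acacbcababcbcccaa'
  #12 SA[12]=24  'acbcababcbcccaa'
  #13 SA[13]=12  'accbccccabacacbcababcbcccaa'
  #14 SA[14]=6  'baaabcaccbccccabacacbcababcbcccaa'
  #15 SA[15]=2  'baabbaaabcaccbccccabacacbcababcbcccaa'
  #16 SA[16]=29  'babcbcccaa'
  #17 SA[17]=21  'bacacbcababcbcccaa'
  #18 SA[18]=5  'bbaaabcaccbccccabacacbcababcbcccaa'
  #19 SA[19]=1  'bbaabbaaabcaccbccccabacacbcababcbcccaa'
  #20 SA[20]=26  'bcababcbcccaa'
  #21 SA[21]=10  'bcaccbccccabacacbcababcbcccaa'
  #22 SA[22]=31  'bcbcccaa'
  #23 SA[23]=33  'bcccaa'
  #24 SA[24]=15  'bccccabacacbcababcbcccaa'
  #25 SA[25]=36  'caa'
  #26 SA[26]=27  'cababcbcccaa'
  #27 SA[27]=19  'cabacacbcababcbcccaa'
  #28 SA[28]=23  'cacbcababcbcccaa'
  #29 SA[29]=11  'caccbccccabacacbcababcbcccaa'
  #30 SA[30]=25  'cbcababcbcccaa'
  #31 SA[31]=32  'cbcccaa'
  #32 SA[32]=14  'cbccccabacacbcababcbcccaa'
  #33 SA[33]=35  'ccaa'
  #34 SA[34]=18  'ccabacacbcababcbcccaa'
  #35 SA[35]=13  'ccbccccabacacbcababcbcccaa'
  #36 SA[36]=34  'cccaa'
  #37 SA[37]=17  'cccabacacbcababcbcccaa'
  #38 SA[38]=16  'ccccabacacbcababcbcccaa'

[38, 37, 7, 3, 8, 28, 20, 4, 0, 9, 30, 22, 24, 12, 6, 2, 29, 21, 5, 1, 26, 10, 31, 33, 15, 36, 27, 19, 23, 11, 25, 32, 14, 35, 18, 13, 34, 17, 16]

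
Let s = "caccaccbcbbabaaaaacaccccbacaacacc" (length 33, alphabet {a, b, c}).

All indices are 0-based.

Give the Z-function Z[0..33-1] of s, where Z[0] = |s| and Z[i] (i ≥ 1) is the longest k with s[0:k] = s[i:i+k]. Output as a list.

[33, 0, 1, 4, 0, 1, 1, 0, 1, 0, 0, 0, 0, 0, 0, 0, 0, 0, 4, 0, 1, 1, 1, 1, 0, 0, 2, 0, 0, 4, 0, 1, 1]

Z[0]=33
i=1: fresh scan; Z[1]=0
i=2: fresh scan; Z[2]=1 grow→box=[2,3)
i=3: fresh scan; Z[3]=4 grow→box=[3,7)
i=4: min(r-i=3, Z[1]=0)=0; Z[4]=0
i=5: min(r-i=2, Z[2]=1)=1; Z[5]=1
i=6: min(r-i=1, Z[3]=4)=1; Z[6]=1
i=7: fresh scan; Z[7]=0
i=8: fresh scan; Z[8]=1 grow→box=[8,9)
i=9: fresh scan; Z[9]=0
i=10: fresh scan; Z[10]=0
i=11: fresh scan; Z[11]=0
i=12: fresh scan; Z[12]=0
i=13: fresh scan; Z[13]=0
i=14: fresh scan; Z[14]=0
i=15: fresh scan; Z[15]=0
i=16: fresh scan; Z[16]=0
i=17: fresh scan; Z[17]=0
i=18: fresh scan; Z[18]=4 grow→box=[18,22)
i=19: min(r-i=3, Z[1]=0)=0; Z[19]=0
i=20: min(r-i=2, Z[2]=1)=1; Z[20]=1
i=21: min(r-i=1, Z[3]=4)=1; Z[21]=1
i=22: fresh scan; Z[22]=1 grow→box=[22,23)
i=23: fresh scan; Z[23]=1 grow→box=[23,24)
i=24: fresh scan; Z[24]=0
i=25: fresh scan; Z[25]=0
i=26: fresh scan; Z[26]=2 grow→box=[26,28)
i=27: min(r-i=1, Z[1]=0)=0; Z[27]=0
i=28: fresh scan; Z[28]=0
i=29: fresh scan; Z[29]=4 grow→box=[29,33)
i=30: min(r-i=3, Z[1]=0)=0; Z[30]=0
i=31: min(r-i=2, Z[2]=1)=1; Z[31]=1
i=32: min(r-i=1, Z[3]=4)=1; Z[32]=1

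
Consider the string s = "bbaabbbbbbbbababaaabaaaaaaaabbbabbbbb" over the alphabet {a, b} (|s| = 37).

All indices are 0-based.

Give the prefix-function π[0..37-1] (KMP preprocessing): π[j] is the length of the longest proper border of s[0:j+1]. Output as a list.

π[0] = 0
j=1 s[j]='b': π[1]=1 (border 'b')
j=2 s[j]='a': k: 1→0; π[2]=0 (border '')
j=3 s[j]='a': π[3]=0 (border '')
j=4 s[j]='b': π[4]=1 (border 'b')
j=5 s[j]='b': π[5]=2 (border 'bb')
j=6 s[j]='b': k: 2→1; π[6]=2 (border 'bb')
j=7 s[j]='b': k: 2→1; π[7]=2 (border 'bb')
j=8 s[j]='b': k: 2→1; π[8]=2 (border 'bb')
j=9 s[j]='b': k: 2→1; π[9]=2 (border 'bb')
j=10 s[j]='b': k: 2→1; π[10]=2 (border 'bb')
j=11 s[j]='b': k: 2→1; π[11]=2 (border 'bb')
j=12 s[j]='a': π[12]=3 (border 'bba')
j=13 s[j]='b': k: 3→0; π[13]=1 (border 'b')
j=14 s[j]='a': k: 1→0; π[14]=0 (border '')
j=15 s[j]='b': π[15]=1 (border 'b')
j=16 s[j]='a': k: 1→0; π[16]=0 (border '')
j=17 s[j]='a': π[17]=0 (border '')
j=18 s[j]='a': π[18]=0 (border '')
j=19 s[j]='b': π[19]=1 (border 'b')
j=20 s[j]='a': k: 1→0; π[20]=0 (border '')
j=21 s[j]='a': π[21]=0 (border '')
j=22 s[j]='a': π[22]=0 (border '')
j=23 s[j]='a': π[23]=0 (border '')
j=24 s[j]='a': π[24]=0 (border '')
j=25 s[j]='a': π[25]=0 (border '')
j=26 s[j]='a': π[26]=0 (border '')
j=27 s[j]='a': π[27]=0 (border '')
j=28 s[j]='b': π[28]=1 (border 'b')
j=29 s[j]='b': π[29]=2 (border 'bb')
j=30 s[j]='b': k: 2→1; π[30]=2 (border 'bb')
j=31 s[j]='a': π[31]=3 (border 'bba')
j=32 s[j]='b': k: 3→0; π[32]=1 (border 'b')
j=33 s[j]='b': π[33]=2 (border 'bb')
j=34 s[j]='b': k: 2→1; π[34]=2 (border 'bb')
j=35 s[j]='b': k: 2→1; π[35]=2 (border 'bb')
j=36 s[j]='b': k: 2→1; π[36]=2 (border 'bb')

[0, 1, 0, 0, 1, 2, 2, 2, 2, 2, 2, 2, 3, 1, 0, 1, 0, 0, 0, 1, 0, 0, 0, 0, 0, 0, 0, 0, 1, 2, 2, 3, 1, 2, 2, 2, 2]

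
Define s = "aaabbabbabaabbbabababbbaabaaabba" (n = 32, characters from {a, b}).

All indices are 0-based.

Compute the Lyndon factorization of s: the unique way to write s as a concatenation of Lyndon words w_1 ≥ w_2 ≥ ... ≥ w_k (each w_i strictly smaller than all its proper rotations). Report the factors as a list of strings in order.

emit factor 1: 'aaabbabbabaabbbabababbbaab' (i=0, period=26)
emit factor 2: 'aaabb' (i=26, period=5)
emit factor 3: 'a' (i=31, period=1)

["aaabbabbabaabbbabababbbaab", "aaabb", "a"]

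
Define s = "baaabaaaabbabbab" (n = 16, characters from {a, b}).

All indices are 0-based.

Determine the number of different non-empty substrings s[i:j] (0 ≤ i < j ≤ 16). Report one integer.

99

rank | idx | suffix
   0 |   5 | aaaabbabbab
   1 |   1 | aaabaaaabbabbab
   2 |   6 | aaabbabbab
   3 |   2 | aabaaaabbabbab
   4 |   7 | aabbabbab
   5 |  14 | ab
   6 |   3 | abaaaabbabbab
   7 |  11 | abbab
   8 |   8 | abbabbab
   9 |  15 | b
  10 |   4 | baaaabbabbab
  11 |   0 | baaabaaaabbabbab
  12 |  13 | bab
  13 |  10 | babbab
  14 |  12 | bbab
  15 |   9 | bbabbab

SA = [5, 1, 6, 2, 7, 14, 3, 11, 8, 15, 4, 0, 13, 10, 12, 9]
i: (SA[i-1],SA[i]) lcp shared
  1: (5,1) 3 'aaa'
  2: (1,6) 4 'aaab'
  3: (6,2) 2 'aa'
  4: (2,7) 3 'aab'
  5: (7,14) 1 'a'
  6: (14,3) 2 'ab'
  7: (3,11) 2 'ab'
  8: (11,8) 5 'abbab'
  9: (8,15) 0 ''
  10: (15,4) 1 'b'
  11: (4,0) 4 'baaa'
  12: (0,13) 2 'ba'
  13: (13,10) 3 'bab'
  14: (10,12) 1 'b'
  15: (12,9) 4 'bbab'

n(n+1)/2 = 16·17/2 = 136
Σ LCP = 0 + 3 + 4 + 2 + 3 + 1 + 2 + 2 + 5 + 0 + 1 + 4 + 2 + 3 + 1 + 4 = 37
distinct = 136 − 37 = 99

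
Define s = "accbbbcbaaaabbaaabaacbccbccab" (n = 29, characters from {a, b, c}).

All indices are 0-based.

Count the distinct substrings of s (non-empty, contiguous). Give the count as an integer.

379

rank→(start, suffix):
  0 → (8, 'aaaabbaaabaacbccbccab')
  1 → (14, 'aaabaacbccbccab')
  2 → (9, 'aaabbaaabaacbccbccab')
  3 → (15, 'aabaacbccbccab')
  4 → (10, 'aabbaaabaacbccbccab')
  5 → (18, 'aacbccbccab')
  6 → (27, 'ab')
  7 → (16, 'abaacbccbccab')
  8 → (11, 'abbaaabaacbccbccab')
  9 → (19, 'acbccbccab')
  10 → (0, 'accbbbcbaaaabbaaabaacbccbccab')
  11 → (28, 'b')
  12 → (7, 'baaaabbaaabaacbccbccab')
  13 → (13, 'baaabaacbccbccab')
  14 → (17, 'baacbccbccab')
  15 → (12, 'bbaaabaacbccbccab')
  16 → (3, 'bbbcbaaaabbaaabaacbccbccab')
  17 → (4, 'bbcbaaaabbaaabaacbccbccab')
  18 → (5, 'bcbaaaabbaaabaacbccbccab')
  19 → (24, 'bccab')
  20 → (21, 'bccbccab')
  21 → (26, 'cab')
  22 → (6, 'cbaaaabbaaabaacbccbccab')
  23 → (2, 'cbbbcbaaaabbaaabaacbccbccab')
  24 → (23, 'cbccab')
  25 → (20, 'cbccbccab')
  26 → (25, 'ccab')
  27 → (1, 'ccbbbcbaaaabbaaabaacbccbccab')
  28 → (22, 'ccbccab')

SA = [8, 14, 9, 15, 10, 18, 27, 16, 11, 19, 0, 28, 7, 13, 17, 12, 3, 4, 5, 24, 21, 26, 6, 2, 23, 20, 25, 1, 22]
i: (SA[i-1],SA[i]) lcp shared
  1: (8,14) 3 'aaa'
  2: (14,9) 4 'aaab'
  3: (9,15) 2 'aa'
  4: (15,10) 3 'aab'
  5: (10,18) 2 'aa'
  6: (18,27) 1 'a'
  7: (27,16) 2 'ab'
  8: (16,11) 2 'ab'
  9: (11,19) 1 'a'
  10: (19,0) 2 'ac'
  11: (0,28) 0 ''
  12: (28,7) 1 'b'
  13: (7,13) 4 'baaa'
  14: (13,17) 3 'baa'
  15: (17,12) 1 'b'
  16: (12,3) 2 'bb'
  17: (3,4) 2 'bb'
  18: (4,5) 1 'b'
  19: (5,24) 2 'bc'
  20: (24,21) 3 'bcc'
  21: (21,26) 0 ''
  22: (26,6) 1 'c'
  23: (6,2) 2 'cb'
  24: (2,23) 2 'cb'
  25: (23,20) 4 'cbcc'
  26: (20,25) 1 'c'
  27: (25,1) 2 'cc'
  28: (1,22) 3 'ccb'

n(n+1)/2 = 29·30/2 = 435
Σ LCP = 0 + 3 + 4 + 2 + 3 + 2 + 1 + 2 + 2 + 1 + 2 + 0 + 1 + 4 + 3 + 1 + 2 + 2 + 1 + 2 + 3 + 0 + 1 + 2 + 2 + 4 + 1 + 2 + 3 = 56
distinct = 435 − 56 = 379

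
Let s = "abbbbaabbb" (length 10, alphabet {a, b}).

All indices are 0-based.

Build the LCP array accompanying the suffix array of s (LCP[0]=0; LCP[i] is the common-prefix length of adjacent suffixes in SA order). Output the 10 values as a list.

[0, 1, 4, 0, 1, 1, 2, 2, 3, 3]

rank→(start, suffix):
  0 → (5, 'aabbb')
  1 → (6, 'abbb')
  2 → (0, 'abbbbaabbb')
  3 → (9, 'b')
  4 → (4, 'baabbb')
  5 → (8, 'bb')
  6 → (3, 'bbaabbb')
  7 → (7, 'bbb')
  8 → (2, 'bbbaabbb')
  9 → (1, 'bbbbaabbb')

SA = [5, 6, 0, 9, 4, 8, 3, 7, 2, 1]
[i] adj suffixes → lcp
  [1] 5/6 → 1 ('a')
  [2] 6/0 → 4 ('abbb')
  [3] 0/9 → 0 ('')
  [4] 9/4 → 1 ('b')
  [5] 4/8 → 1 ('b')
  [6] 8/3 → 2 ('bb')
  [7] 3/7 → 2 ('bb')
  [8] 7/2 → 3 ('bbb')
  [9] 2/1 → 3 ('bbb')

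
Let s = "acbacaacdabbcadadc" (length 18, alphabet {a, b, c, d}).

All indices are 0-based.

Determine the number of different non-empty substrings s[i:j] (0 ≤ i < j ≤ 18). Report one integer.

sorted suffixes:
  #0 SA[0]=5  'aacdabbcadadc'
  #1 SA[1]=9  'abbcadadc'
  #2 SA[2]=3  'acaacdabbcadadc'
  #3 SA[3]=0  'acbacaacdabbcadadc'
  #4 SA[4]=6  'acdabbcadadc'
  #5 SA[5]=13  'adadc'
  #6 SA[6]=15  'adc'
  #7 SA[7]=2  'bacaacdabbcadadc'
  #8 SA[8]=10  'bbcadadc'
  #9 SA[9]=11  'bcadadc'
  #10 SA[10]=17  'c'
  #11 SA[11]=4  'caacdabbcadadc'
  #12 SA[12]=12  'cadadc'
  #13 SA[13]=1  'cbacaacdabbcadadc'
  #14 SA[14]=7  'cdabbcadadc'
  #15 SA[15]=8  'dabbcadadc'
  #16 SA[16]=14  'dadc'
  #17 SA[17]=16  'dc'

SA = [5, 9, 3, 0, 6, 13, 15, 2, 10, 11, 17, 4, 12, 1, 7, 8, 14, 16]
rank  pair      lcp
   1  s[5:],s[9:]  1  'a'
   2  s[9:],s[3:]  1  'a'
   3  s[3:],s[0:]  2  'ac'
   4  s[0:],s[6:]  2  'ac'
   5  s[6:],s[13:]  1  'a'
   6  s[13:],s[15:]  2  'ad'
   7  s[15:],s[2:]  0  ''
   8  s[2:],s[10:]  1  'b'
   9  s[10:],s[11:]  1  'b'
  10  s[11:],s[17:]  0  ''
  11  s[17:],s[4:]  1  'c'
  12  s[4:],s[12:]  2  'ca'
  13  s[12:],s[1:]  1  'c'
  14  s[1:],s[7:]  1  'c'
  15  s[7:],s[8:]  0  ''
  16  s[8:],s[14:]  2  'da'
  17  s[14:],s[16:]  1  'd'

n(n+1)/2 = 18·19/2 = 171
Σ LCP = 0 + 1 + 1 + 2 + 2 + 1 + 2 + 0 + 1 + 1 + 0 + 1 + 2 + 1 + 1 + 0 + 2 + 1 = 19
distinct = 171 − 19 = 152

152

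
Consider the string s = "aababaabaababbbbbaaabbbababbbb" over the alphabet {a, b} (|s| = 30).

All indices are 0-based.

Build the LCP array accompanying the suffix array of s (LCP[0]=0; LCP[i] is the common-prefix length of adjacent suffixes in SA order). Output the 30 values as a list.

rank | idx | suffix
   0 |  17 | aaabbbababbbb
   1 |   5 | aabaababbbbbaaabbbababbbb
   2 |   0 | aababaabaababbbbbaaabbbababbbb
   3 |   8 | aababbbbbaaabbbababbbb
   4 |  18 | aabbbababbbb
   5 |   3 | abaabaababbbbbaaabbbababbbb
   6 |   6 | abaababbbbbaaabbbababbbb
   7 |   1 | ababaabaababbbbbaaabbbababbbb
   8 |  23 | ababbbb
   9 |   9 | ababbbbbaaabbbababbbb
  10 |  19 | abbbababbbb
  11 |  25 | abbbb
  12 |  11 | abbbbbaaabbbababbbb
  13 |  29 | b
  14 |  16 | baaabbbababbbb
  15 |   4 | baabaababbbbbaaabbbababbbb
  16 |   7 | baababbbbbaaabbbababbbb
  17 |   2 | babaabaababbbbbaaabbbababbbb
  18 |  22 | bababbbb
  19 |  24 | babbbb
  20 |  10 | babbbbbaaabbbababbbb
  21 |  28 | bb
  22 |  15 | bbaaabbbababbbb
  23 |  21 | bbababbbb
  24 |  27 | bbb
  25 |  14 | bbbaaabbbababbbb
  26 |  20 | bbbababbbb
  27 |  26 | bbbb
  28 |  13 | bbbbaaabbbababbbb
  29 |  12 | bbbbbaaabbbababbbb

SA = [17, 5, 0, 8, 18, 3, 6, 1, 23, 9, 19, 25, 11, 29, 16, 4, 7, 2, 22, 24, 10, 28, 15, 21, 27, 14, 20, 26, 13, 12]
[i] adj suffixes → lcp
  [1] 17/5 → 2 ('aa')
  [2] 5/0 → 4 ('aaba')
  [3] 0/8 → 5 ('aabab')
  [4] 8/18 → 3 ('aab')
  [5] 18/3 → 1 ('a')
  [6] 3/6 → 6 ('abaaba')
  [7] 6/1 → 3 ('aba')
  [8] 1/23 → 4 ('abab')
  [9] 23/9 → 7 ('ababbbb')
  [10] 9/19 → 2 ('ab')
  [11] 19/25 → 4 ('abbb')
  [12] 25/11 → 5 ('abbbb')
  [13] 11/29 → 0 ('')
  [14] 29/16 → 1 ('b')
  [15] 16/4 → 3 ('baa')
  [16] 4/7 → 5 ('baaba')
  [17] 7/2 → 2 ('ba')
  [18] 2/22 → 4 ('baba')
  [19] 22/24 → 3 ('bab')
  [20] 24/10 → 6 ('babbbb')
  [21] 10/28 → 1 ('b')
  [22] 28/15 → 2 ('bb')
  [23] 15/21 → 3 ('bba')
  [24] 21/27 → 2 ('bb')
  [25] 27/14 → 3 ('bbb')
  [26] 14/20 → 4 ('bbba')
  [27] 20/26 → 3 ('bbb')
  [28] 26/13 → 4 ('bbbb')
  [29] 13/12 → 4 ('bbbb')

[0, 2, 4, 5, 3, 1, 6, 3, 4, 7, 2, 4, 5, 0, 1, 3, 5, 2, 4, 3, 6, 1, 2, 3, 2, 3, 4, 3, 4, 4]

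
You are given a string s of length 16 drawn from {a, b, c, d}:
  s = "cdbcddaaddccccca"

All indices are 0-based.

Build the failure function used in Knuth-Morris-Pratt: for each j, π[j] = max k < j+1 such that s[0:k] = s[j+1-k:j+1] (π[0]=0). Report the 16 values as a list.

π[0] = 0
j=1 s[j]='d': π[1]=0 (border '')
j=2 s[j]='b': π[2]=0 (border '')
j=3 s[j]='c': π[3]=1 (border 'c')
j=4 s[j]='d': π[4]=2 (border 'cd')
j=5 s[j]='d': k: 2→0; π[5]=0 (border '')
j=6 s[j]='a': π[6]=0 (border '')
j=7 s[j]='a': π[7]=0 (border '')
j=8 s[j]='d': π[8]=0 (border '')
j=9 s[j]='d': π[9]=0 (border '')
j=10 s[j]='c': π[10]=1 (border 'c')
j=11 s[j]='c': k: 1→0; π[11]=1 (border 'c')
j=12 s[j]='c': k: 1→0; π[12]=1 (border 'c')
j=13 s[j]='c': k: 1→0; π[13]=1 (border 'c')
j=14 s[j]='c': k: 1→0; π[14]=1 (border 'c')
j=15 s[j]='a': k: 1→0; π[15]=0 (border '')

[0, 0, 0, 1, 2, 0, 0, 0, 0, 0, 1, 1, 1, 1, 1, 0]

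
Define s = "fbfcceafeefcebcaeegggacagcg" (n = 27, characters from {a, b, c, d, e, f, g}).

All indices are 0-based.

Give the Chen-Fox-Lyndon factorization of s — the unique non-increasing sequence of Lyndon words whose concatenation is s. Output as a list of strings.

emit factor 1: 'f' (i=0, period=1)
emit factor 2: 'bfcce' (i=1, period=5)
emit factor 3: 'afeefcebc' (i=6, period=9)
emit factor 4: 'aeeggg' (i=15, period=6)
emit factor 5: 'acagcg' (i=21, period=6)

["f", "bfcce", "afeefcebc", "aeeggg", "acagcg"]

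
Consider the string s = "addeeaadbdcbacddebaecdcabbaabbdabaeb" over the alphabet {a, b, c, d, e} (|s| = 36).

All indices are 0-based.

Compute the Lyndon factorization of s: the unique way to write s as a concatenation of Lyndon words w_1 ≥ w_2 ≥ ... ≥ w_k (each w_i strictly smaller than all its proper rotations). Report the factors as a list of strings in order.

["addee", "aadbdcbacddebaecdcabb", "aabbdabaeb"]

emit factor 1: 'addee' (i=0, period=5)
emit factor 2: 'aadbdcbacddebaecdcabb' (i=5, period=21)
emit factor 3: 'aabbdabaeb' (i=26, period=10)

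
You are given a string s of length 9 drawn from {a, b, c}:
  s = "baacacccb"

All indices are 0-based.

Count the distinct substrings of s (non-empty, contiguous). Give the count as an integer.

sorted suffixes:
  #0 SA[0]=1  'aacacccb'
  #1 SA[1]=2  'acacccb'
  #2 SA[2]=4  'acccb'
  #3 SA[3]=8  'b'
  #4 SA[4]=0  'baacacccb'
  #5 SA[5]=3  'cacccb'
  #6 SA[6]=7  'cb'
  #7 SA[7]=6  'ccb'
  #8 SA[8]=5  'cccb'

SA = [1, 2, 4, 8, 0, 3, 7, 6, 5]
rank  pair      lcp
   1  s[1:],s[2:]  1  'a'
   2  s[2:],s[4:]  2  'ac'
   3  s[4:],s[8:]  0  ''
   4  s[8:],s[0:]  1  'b'
   5  s[0:],s[3:]  0  ''
   6  s[3:],s[7:]  1  'c'
   7  s[7:],s[6:]  1  'c'
   8  s[6:],s[5:]  2  'cc'

n(n+1)/2 = 9·10/2 = 45
Σ LCP = 0 + 1 + 2 + 0 + 1 + 0 + 1 + 1 + 2 = 8
distinct = 45 − 8 = 37

37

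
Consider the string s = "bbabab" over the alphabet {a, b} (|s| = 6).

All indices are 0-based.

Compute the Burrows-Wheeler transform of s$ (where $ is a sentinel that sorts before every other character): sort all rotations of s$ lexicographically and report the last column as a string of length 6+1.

rank  rotation last
    0  $bbabab  b
    1  ab$bbab  b
    2  abab$bb  b
    3  b$bbaba  a
    4  bab$bba  a
    5  babab$b  b
    6  bbabab$  $

bbbaab$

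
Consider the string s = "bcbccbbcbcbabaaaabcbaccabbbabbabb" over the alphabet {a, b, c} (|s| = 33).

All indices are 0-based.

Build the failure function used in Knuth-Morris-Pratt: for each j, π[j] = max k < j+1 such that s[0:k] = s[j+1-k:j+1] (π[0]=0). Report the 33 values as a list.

π[0] = 0
j=1 s[j]='c': π[1]=0 (border '')
j=2 s[j]='b': π[2]=1 (border 'b')
j=3 s[j]='c': π[3]=2 (border 'bc')
j=4 s[j]='c': k: 2→0; π[4]=0 (border '')
j=5 s[j]='b': π[5]=1 (border 'b')
j=6 s[j]='b': k: 1→0; π[6]=1 (border 'b')
j=7 s[j]='c': π[7]=2 (border 'bc')
j=8 s[j]='b': π[8]=3 (border 'bcb')
j=9 s[j]='c': π[9]=4 (border 'bcbc')
j=10 s[j]='b': k: 4→2; π[10]=3 (border 'bcb')
j=11 s[j]='a': k: 3→1→0; π[11]=0 (border '')
j=12 s[j]='b': π[12]=1 (border 'b')
j=13 s[j]='a': k: 1→0; π[13]=0 (border '')
j=14 s[j]='a': π[14]=0 (border '')
j=15 s[j]='a': π[15]=0 (border '')
j=16 s[j]='a': π[16]=0 (border '')
j=17 s[j]='b': π[17]=1 (border 'b')
j=18 s[j]='c': π[18]=2 (border 'bc')
j=19 s[j]='b': π[19]=3 (border 'bcb')
j=20 s[j]='a': k: 3→1→0; π[20]=0 (border '')
j=21 s[j]='c': π[21]=0 (border '')
j=22 s[j]='c': π[22]=0 (border '')
j=23 s[j]='a': π[23]=0 (border '')
j=24 s[j]='b': π[24]=1 (border 'b')
j=25 s[j]='b': k: 1→0; π[25]=1 (border 'b')
j=26 s[j]='b': k: 1→0; π[26]=1 (border 'b')
j=27 s[j]='a': k: 1→0; π[27]=0 (border '')
j=28 s[j]='b': π[28]=1 (border 'b')
j=29 s[j]='b': k: 1→0; π[29]=1 (border 'b')
j=30 s[j]='a': k: 1→0; π[30]=0 (border '')
j=31 s[j]='b': π[31]=1 (border 'b')
j=32 s[j]='b': k: 1→0; π[32]=1 (border 'b')

[0, 0, 1, 2, 0, 1, 1, 2, 3, 4, 3, 0, 1, 0, 0, 0, 0, 1, 2, 3, 0, 0, 0, 0, 1, 1, 1, 0, 1, 1, 0, 1, 1]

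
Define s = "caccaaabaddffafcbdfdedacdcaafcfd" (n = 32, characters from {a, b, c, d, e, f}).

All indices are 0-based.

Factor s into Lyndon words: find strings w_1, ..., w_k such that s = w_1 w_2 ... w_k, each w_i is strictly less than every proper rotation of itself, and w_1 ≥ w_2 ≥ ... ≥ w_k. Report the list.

["c", "acc", "aaabaddffafcbdfdedacdcaafcfd"]

emit factor 1: 'c' (i=0, period=1)
emit factor 2: 'acc' (i=1, period=3)
emit factor 3: 'aaabaddffafcbdfdedacdcaafcfd' (i=4, period=28)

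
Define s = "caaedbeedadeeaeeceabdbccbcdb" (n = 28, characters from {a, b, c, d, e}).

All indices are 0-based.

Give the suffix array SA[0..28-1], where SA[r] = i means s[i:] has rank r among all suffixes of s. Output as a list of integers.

[1, 18, 9, 2, 13, 27, 21, 24, 19, 5, 0, 23, 22, 25, 16, 8, 26, 20, 4, 10, 17, 12, 15, 7, 3, 11, 14, 6]

rank→(start, suffix):
  0 → (1, 'aaedbeedadeeaeeceabdbccbcdb')
  1 → (18, 'abdbccbcdb')
  2 → (9, 'adeeaeeceabdbccbcdb')
  3 → (2, 'aedbeedadeeaeeceabdbccbcdb')
  4 → (13, 'aeeceabdbccbcdb')
  5 → (27, 'b')
  6 → (21, 'bccbcdb')
  7 → (24, 'bcdb')
  8 → (19, 'bdbccbcdb')
  9 → (5, 'beedadeeaeeceabdbccbcdb')
  10 → (0, 'caaedbeedadeeaeeceabdbccbcdb')
  11 → (23, 'cbcdb')
  12 → (22, 'ccbcdb')
  13 → (25, 'cdb')
  14 → (16, 'ceabdbccbcdb')
  15 → (8, 'dadeeaeeceabdbccbcdb')
  16 → (26, 'db')
  17 → (20, 'dbccbcdb')
  18 → (4, 'dbeedadeeaeeceabdbccbcdb')
  19 → (10, 'deeaeeceabdbccbcdb')
  20 → (17, 'eabdbccbcdb')
  21 → (12, 'eaeeceabdbccbcdb')
  22 → (15, 'eceabdbccbcdb')
  23 → (7, 'edadeeaeeceabdbccbcdb')
  24 → (3, 'edbeedadeeaeeceabdbccbcdb')
  25 → (11, 'eeaeeceabdbccbcdb')
  26 → (14, 'eeceabdbccbcdb')
  27 → (6, 'eedadeeaeeceabdbccbcdb')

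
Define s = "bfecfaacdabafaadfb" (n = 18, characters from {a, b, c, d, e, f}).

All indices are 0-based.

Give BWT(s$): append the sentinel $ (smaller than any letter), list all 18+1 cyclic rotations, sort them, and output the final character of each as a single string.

rank  rotation             last
    0  $bfecfaacdabafaadfb  b
    1  aacdabafaadfb$bfecf  f
    2  aadfb$bfecfaacdabaf  f
    3  abafaadfb$bfecfaacd  d
    4  acdabafaadfb$bfecfa  a
    5  adfb$bfecfaacdabafa  a
    6  afaadfb$bfecfaacdab  b
    7  b$bfecfaacdabafaadf  f
    8  bafaadfb$bfecfaacda  a
    9  bfecfaacdabafaadfb$  $
   10  cdabafaadfb$bfecfaa  a
   11  cfaacdabafaadfb$bfe  e
   12  dabafaadfb$bfecfaac  c
   13  dfb$bfecfaacdabafaa  a
   14  ecfaacdabafaadfb$bf  f
   15  faacdabafaadfb$bfec  c
   16  faadfb$bfecfaacdaba  a
   17  fb$bfecfaacdabafaad  d
   18  fecfaacdabafaadfb$b  b

bffdaabfa$aecafcadb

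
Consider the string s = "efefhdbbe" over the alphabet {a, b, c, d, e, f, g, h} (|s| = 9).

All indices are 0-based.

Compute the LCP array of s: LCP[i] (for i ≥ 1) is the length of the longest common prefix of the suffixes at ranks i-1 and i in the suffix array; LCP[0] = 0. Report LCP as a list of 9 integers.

rank→(start, suffix):
  0 → (6, 'bbe')
  1 → (7, 'be')
  2 → (5, 'dbbe')
  3 → (8, 'e')
  4 → (0, 'efefhdbbe')
  5 → (2, 'efhdbbe')
  6 → (1, 'fefhdbbe')
  7 → (3, 'fhdbbe')
  8 → (4, 'hdbbe')

SA = [6, 7, 5, 8, 0, 2, 1, 3, 4]
i: (SA[i-1],SA[i]) lcp shared
  1: (6,7) 1 'b'
  2: (7,5) 0 ''
  3: (5,8) 0 ''
  4: (8,0) 1 'e'
  5: (0,2) 2 'ef'
  6: (2,1) 0 ''
  7: (1,3) 1 'f'
  8: (3,4) 0 ''

[0, 1, 0, 0, 1, 2, 0, 1, 0]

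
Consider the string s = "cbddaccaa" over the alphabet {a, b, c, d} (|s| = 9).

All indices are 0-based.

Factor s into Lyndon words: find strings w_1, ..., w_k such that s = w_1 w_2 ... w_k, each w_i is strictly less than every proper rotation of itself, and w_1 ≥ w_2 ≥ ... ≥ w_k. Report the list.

emit factor 1: 'c' (i=0, period=1)
emit factor 2: 'bdd' (i=1, period=3)
emit factor 3: 'acc' (i=4, period=3)
emit factor 4: 'a' (i=7, period=1)
emit factor 5: 'a' (i=8, period=1)

["c", "bdd", "acc", "a", "a"]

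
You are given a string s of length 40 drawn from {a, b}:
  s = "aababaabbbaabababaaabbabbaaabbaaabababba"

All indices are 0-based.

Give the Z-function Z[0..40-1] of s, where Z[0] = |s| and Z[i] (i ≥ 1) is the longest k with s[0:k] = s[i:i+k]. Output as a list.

Z[0]=40
i=1: outside box; Z[1]=1 scan→box=[1,2)
i=2: outside box; Z[2]=0
i=3: outside box; Z[3]=1 scan→box=[3,4)
i=4: outside box; Z[4]=0
i=5: outside box; Z[5]=3 scan→box=[5,8)
i=6: min(r-i=2, Z[1]=1)=1; Z[6]=1
i=7: min(r-i=1, Z[2]=0)=0; Z[7]=0
i=8: outside box; Z[8]=0
i=9: outside box; Z[9]=0
i=10: outside box; Z[10]=6 scan→box=[10,16)
i=11: min(r-i=5, Z[1]=1)=1; Z[11]=1
i=12: min(r-i=4, Z[2]=0)=0; Z[12]=0
i=13: min(r-i=3, Z[3]=1)=1; Z[13]=1
i=14: min(r-i=2, Z[4]=0)=0; Z[14]=0
i=15: min(r-i=1, Z[5]=3)=1; Z[15]=1
i=16: outside box; Z[16]=0
i=17: outside box; Z[17]=2 scan→box=[17,19)
i=18: min(r-i=1, Z[1]=1)=1; Z[18]=3 scan→box=[18,21)
i=19: min(r-i=2, Z[1]=1)=1; Z[19]=1
i=20: min(r-i=1, Z[2]=0)=0; Z[20]=0
i=21: outside box; Z[21]=0
i=22: outside box; Z[22]=1 scan→box=[22,23)
i=23: outside box; Z[23]=0
i=24: outside box; Z[24]=0
i=25: outside box; Z[25]=2 scan→box=[25,27)
i=26: min(r-i=1, Z[1]=1)=1; Z[26]=3 scan→box=[26,29)
i=27: min(r-i=2, Z[1]=1)=1; Z[27]=1
i=28: min(r-i=1, Z[2]=0)=0; Z[28]=0
i=29: outside box; Z[29]=0
i=30: outside box; Z[30]=2 scan→box=[30,32)
i=31: min(r-i=1, Z[1]=1)=1; Z[31]=6 scan→box=[31,37)
i=32: min(r-i=5, Z[1]=1)=1; Z[32]=1
i=33: min(r-i=4, Z[2]=0)=0; Z[33]=0
i=34: min(r-i=3, Z[3]=1)=1; Z[34]=1
i=35: min(r-i=2, Z[4]=0)=0; Z[35]=0
i=36: min(r-i=1, Z[5]=3)=1; Z[36]=1
i=37: outside box; Z[37]=0
i=38: outside box; Z[38]=0
i=39: outside box; Z[39]=1 scan→box=[39,40)

[40, 1, 0, 1, 0, 3, 1, 0, 0, 0, 6, 1, 0, 1, 0, 1, 0, 2, 3, 1, 0, 0, 1, 0, 0, 2, 3, 1, 0, 0, 2, 6, 1, 0, 1, 0, 1, 0, 0, 1]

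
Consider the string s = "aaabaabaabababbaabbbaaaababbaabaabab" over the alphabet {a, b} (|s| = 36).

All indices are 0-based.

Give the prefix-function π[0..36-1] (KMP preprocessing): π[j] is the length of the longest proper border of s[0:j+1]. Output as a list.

[0, 1, 2, 0, 1, 2, 0, 1, 2, 0, 1, 0, 1, 0, 0, 1, 2, 0, 0, 0, 1, 2, 3, 3, 4, 5, 0, 0, 1, 2, 0, 1, 2, 0, 1, 0]

π[0] = 0
j=1 s[j]='a': π[1]=1 (border 'a')
j=2 s[j]='a': π[2]=2 (border 'aa')
j=3 s[j]='b': k: 2→1→0; π[3]=0 (border '')
j=4 s[j]='a': π[4]=1 (border 'a')
j=5 s[j]='a': π[5]=2 (border 'aa')
j=6 s[j]='b': k: 2→1→0; π[6]=0 (border '')
j=7 s[j]='a': π[7]=1 (border 'a')
j=8 s[j]='a': π[8]=2 (border 'aa')
j=9 s[j]='b': k: 2→1→0; π[9]=0 (border '')
j=10 s[j]='a': π[10]=1 (border 'a')
j=11 s[j]='b': k: 1→0; π[11]=0 (border '')
j=12 s[j]='a': π[12]=1 (border 'a')
j=13 s[j]='b': k: 1→0; π[13]=0 (border '')
j=14 s[j]='b': π[14]=0 (border '')
j=15 s[j]='a': π[15]=1 (border 'a')
j=16 s[j]='a': π[16]=2 (border 'aa')
j=17 s[j]='b': k: 2→1→0; π[17]=0 (border '')
j=18 s[j]='b': π[18]=0 (border '')
j=19 s[j]='b': π[19]=0 (border '')
j=20 s[j]='a': π[20]=1 (border 'a')
j=21 s[j]='a': π[21]=2 (border 'aa')
j=22 s[j]='a': π[22]=3 (border 'aaa')
j=23 s[j]='a': k: 3→2; π[23]=3 (border 'aaa')
j=24 s[j]='b': π[24]=4 (border 'aaab')
j=25 s[j]='a': π[25]=5 (border 'aaaba')
j=26 s[j]='b': k: 5→1→0; π[26]=0 (border '')
j=27 s[j]='b': π[27]=0 (border '')
j=28 s[j]='a': π[28]=1 (border 'a')
j=29 s[j]='a': π[29]=2 (border 'aa')
j=30 s[j]='b': k: 2→1→0; π[30]=0 (border '')
j=31 s[j]='a': π[31]=1 (border 'a')
j=32 s[j]='a': π[32]=2 (border 'aa')
j=33 s[j]='b': k: 2→1→0; π[33]=0 (border '')
j=34 s[j]='a': π[34]=1 (border 'a')
j=35 s[j]='b': k: 1→0; π[35]=0 (border '')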